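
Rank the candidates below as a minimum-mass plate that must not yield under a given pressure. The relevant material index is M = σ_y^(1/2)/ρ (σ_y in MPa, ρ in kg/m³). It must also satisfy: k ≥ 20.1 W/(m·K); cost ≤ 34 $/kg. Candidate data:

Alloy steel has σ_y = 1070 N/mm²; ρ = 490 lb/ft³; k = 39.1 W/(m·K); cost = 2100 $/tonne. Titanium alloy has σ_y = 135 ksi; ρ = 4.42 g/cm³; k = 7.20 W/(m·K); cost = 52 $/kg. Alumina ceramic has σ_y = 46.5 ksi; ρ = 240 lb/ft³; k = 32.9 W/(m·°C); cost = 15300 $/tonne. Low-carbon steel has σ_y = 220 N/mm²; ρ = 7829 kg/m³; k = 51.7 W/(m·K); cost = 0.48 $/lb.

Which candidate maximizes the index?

Screen on constraints: k ≥ 20.1 W/(m·K); cost ≤ 34 $/kg. Survivors: alloy steel, alumina ceramic, low-carbon steel.
Normalizing units and computing the index:
  alloy steel: σ_y = 1070 MPa, ρ = 7849 kg/m³
  alumina ceramic: σ_y = 320.6 MPa, ρ = 3844 kg/m³
  low-carbon steel: σ_y = 220.0 MPa, ρ = 7829 kg/m³
  alumina ceramic: M = 4.66×10⁻³
  alloy steel: M = 4.17×10⁻³
  low-carbon steel: M = 1.89×10⁻³
Alumina ceramic ranks first.

alumina ceramic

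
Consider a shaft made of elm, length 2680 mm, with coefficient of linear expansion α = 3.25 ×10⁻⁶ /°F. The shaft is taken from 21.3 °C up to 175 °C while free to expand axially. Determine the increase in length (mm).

2.41 mm

Convert α: 3.25×10⁻⁶/°F × (9/5) = 5.85×10⁻⁶/K.
ΔT = 175 − 21.3 = 153.7 K.
ΔL = α·L₀·ΔT = 5.85×10⁻⁶ × 2680 mm × 153.7 K = 2.41 mm.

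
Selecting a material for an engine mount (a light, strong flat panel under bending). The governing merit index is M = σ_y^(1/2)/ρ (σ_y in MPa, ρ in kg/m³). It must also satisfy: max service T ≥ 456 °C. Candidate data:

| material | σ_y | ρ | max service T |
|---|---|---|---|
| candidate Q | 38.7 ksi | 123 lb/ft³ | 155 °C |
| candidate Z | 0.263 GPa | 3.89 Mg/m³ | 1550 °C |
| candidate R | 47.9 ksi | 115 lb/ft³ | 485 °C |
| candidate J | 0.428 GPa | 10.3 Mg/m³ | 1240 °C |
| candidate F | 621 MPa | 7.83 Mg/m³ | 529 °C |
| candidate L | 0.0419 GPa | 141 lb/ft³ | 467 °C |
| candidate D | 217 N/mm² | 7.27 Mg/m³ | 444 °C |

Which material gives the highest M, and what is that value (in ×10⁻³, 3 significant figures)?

Screen on constraints: max service T ≥ 456 °C. Survivors: candidate Z, candidate R, candidate J, candidate F, candidate L.
Normalizing units and computing the index:
  candidate Z: σ_y = 263.0 MPa, ρ = 3890 kg/m³
  candidate R: σ_y = 330.3 MPa, ρ = 1842 kg/m³
  candidate J: σ_y = 428.0 MPa, ρ = 10300 kg/m³
  candidate F: σ_y = 621.0 MPa, ρ = 7830 kg/m³
  candidate L: σ_y = 41.90 MPa, ρ = 2259 kg/m³
  candidate R: M = 9.87×10⁻³
  candidate Z: M = 4.17×10⁻³
  candidate F: M = 3.18×10⁻³
  candidate L: M = 2.87×10⁻³
  candidate J: M = 2.01×10⁻³
Candidate R has the largest M.

candidate R, M = 9.87×10⁻³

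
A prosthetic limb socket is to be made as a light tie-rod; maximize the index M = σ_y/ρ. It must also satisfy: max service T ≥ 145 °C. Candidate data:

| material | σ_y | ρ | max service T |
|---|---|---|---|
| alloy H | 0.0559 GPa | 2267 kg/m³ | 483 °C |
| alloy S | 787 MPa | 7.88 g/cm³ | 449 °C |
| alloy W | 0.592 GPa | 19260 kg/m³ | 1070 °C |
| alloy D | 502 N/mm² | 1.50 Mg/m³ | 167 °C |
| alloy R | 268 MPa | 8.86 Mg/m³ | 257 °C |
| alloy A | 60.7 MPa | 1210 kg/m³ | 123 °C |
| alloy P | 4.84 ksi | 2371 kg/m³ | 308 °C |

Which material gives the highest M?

Screen on constraints: max service T ≥ 145 °C. Survivors: alloy H, alloy S, alloy W, alloy D, alloy R, alloy P.
Convert each candidate to consistent units, then evaluate M:
  alloy H: σ_y = 55.90 MPa, ρ = 2267 kg/m³
  alloy S: σ_y = 787.0 MPa, ρ = 7880 kg/m³
  alloy W: σ_y = 592.0 MPa, ρ = 19260 kg/m³
  alloy D: σ_y = 502.0 MPa, ρ = 1500 kg/m³
  alloy R: σ_y = 268.0 MPa, ρ = 8860 kg/m³
  alloy P: σ_y = 33.37 MPa, ρ = 2371 kg/m³
  alloy D: M = 335 kN·m/kg
  alloy S: M = 99.9 kN·m/kg
  alloy W: M = 30.7 kN·m/kg
  alloy R: M = 30.2 kN·m/kg
  alloy H: M = 24.7 kN·m/kg
  alloy P: M = 14.1 kN·m/kg
Alloy D has the largest M.

alloy D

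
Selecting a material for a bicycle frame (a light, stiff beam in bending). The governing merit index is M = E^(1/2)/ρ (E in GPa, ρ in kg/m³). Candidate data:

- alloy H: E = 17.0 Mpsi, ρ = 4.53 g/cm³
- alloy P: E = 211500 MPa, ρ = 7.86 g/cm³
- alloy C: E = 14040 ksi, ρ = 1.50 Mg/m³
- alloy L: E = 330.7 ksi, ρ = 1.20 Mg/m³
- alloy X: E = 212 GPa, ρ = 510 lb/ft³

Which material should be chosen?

Putting every candidate on a common basis:
  alloy H: E = 117.2 GPa, ρ = 4530 kg/m³
  alloy P: E = 211.5 GPa, ρ = 7860 kg/m³
  alloy C: E = 96.80 GPa, ρ = 1500 kg/m³
  alloy L: E = 2.280 GPa, ρ = 1200 kg/m³
  alloy X: E = 212.0 GPa, ρ = 8169 kg/m³
  alloy C: M = 6.56×10⁻³
  alloy H: M = 2.39×10⁻³
  alloy P: M = 1.85×10⁻³
  alloy X: M = 1.78×10⁻³
  alloy L: M = 1.26×10⁻³
Highest index: alloy C.

alloy C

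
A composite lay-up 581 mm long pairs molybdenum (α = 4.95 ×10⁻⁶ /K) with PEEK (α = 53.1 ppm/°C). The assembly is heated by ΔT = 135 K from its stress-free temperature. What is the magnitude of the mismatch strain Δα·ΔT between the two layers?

6.50×10⁻³

Δα = |4.95 − 53.1|×10⁻⁶/K = 48.1×10⁻⁶/K.
Mismatch strain = Δα·ΔT = 48.1×10⁻⁶ × 135.0 = 6.50×10⁻³.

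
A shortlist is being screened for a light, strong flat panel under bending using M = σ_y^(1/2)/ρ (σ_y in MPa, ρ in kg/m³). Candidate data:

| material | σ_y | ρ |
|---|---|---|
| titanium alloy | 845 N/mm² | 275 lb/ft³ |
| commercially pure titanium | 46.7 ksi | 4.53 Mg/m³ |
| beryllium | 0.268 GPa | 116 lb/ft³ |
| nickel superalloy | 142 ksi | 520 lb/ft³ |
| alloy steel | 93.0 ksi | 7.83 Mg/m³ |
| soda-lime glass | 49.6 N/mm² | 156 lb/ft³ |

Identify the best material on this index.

In SI units:
  titanium alloy: σ_y = 845.0 MPa, ρ = 4405 kg/m³
  commercially pure titanium: σ_y = 322.0 MPa, ρ = 4530 kg/m³
  beryllium: σ_y = 268.0 MPa, ρ = 1858 kg/m³
  nickel superalloy: σ_y = 979.1 MPa, ρ = 8330 kg/m³
  alloy steel: σ_y = 641.2 MPa, ρ = 7830 kg/m³
  soda-lime glass: σ_y = 49.60 MPa, ρ = 2499 kg/m³
  beryllium: M = 8.81×10⁻³
  titanium alloy: M = 6.60×10⁻³
  commercially pure titanium: M = 3.96×10⁻³
  nickel superalloy: M = 3.76×10⁻³
  alloy steel: M = 3.23×10⁻³
  soda-lime glass: M = 2.82×10⁻³
Beryllium ranks first.

beryllium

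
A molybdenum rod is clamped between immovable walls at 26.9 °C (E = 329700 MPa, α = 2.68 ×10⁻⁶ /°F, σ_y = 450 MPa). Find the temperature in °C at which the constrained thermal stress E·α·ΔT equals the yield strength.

310 °C

E = 329700 MPa = 329.7 GPa.
α = 2.68×10⁻⁶/°F × 9/5 = 4.82×10⁻⁶/K.
E·α·ΔT = 450.0 MPa ⇒ ΔT = 450.0 / (329.7×10³ × 4.82×10⁻⁶) = 282.9 K.
T = 26.9 + 282.9 = 309.8 °C.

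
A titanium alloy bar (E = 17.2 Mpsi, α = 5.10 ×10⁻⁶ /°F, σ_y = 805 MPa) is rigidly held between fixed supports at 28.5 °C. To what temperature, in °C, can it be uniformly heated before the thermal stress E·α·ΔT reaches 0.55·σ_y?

435 °C

E = 17.2 Mpsi = 118.6 GPa.
α = 5.10×10⁻⁶/°F × 9/5 = 9.18×10⁻⁶/K.
E·α·ΔT = 442.8 MPa ⇒ ΔT = 442.8 / (118.6×10³ × 9.18×10⁻⁶) = 406.7 K.
T = 28.5 + 406.7 = 435.2 °C.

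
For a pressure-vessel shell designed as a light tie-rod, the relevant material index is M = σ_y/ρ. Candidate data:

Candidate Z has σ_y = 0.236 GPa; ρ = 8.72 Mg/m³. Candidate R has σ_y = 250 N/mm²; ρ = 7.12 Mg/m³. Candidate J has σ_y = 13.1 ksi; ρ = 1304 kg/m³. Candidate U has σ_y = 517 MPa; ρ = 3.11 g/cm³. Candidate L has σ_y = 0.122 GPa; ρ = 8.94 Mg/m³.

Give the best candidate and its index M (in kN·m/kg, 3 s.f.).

candidate U, M = 166 kN·m/kg

After converting to SI:
  candidate Z: σ_y = 236.0 MPa, ρ = 8720 kg/m³
  candidate R: σ_y = 250.0 MPa, ρ = 7120 kg/m³
  candidate J: σ_y = 90.32 MPa, ρ = 1304 kg/m³
  candidate U: σ_y = 517.0 MPa, ρ = 3110 kg/m³
  candidate L: σ_y = 122.0 MPa, ρ = 8940 kg/m³
  candidate U: M = 166 kN·m/kg
  candidate J: M = 69.3 kN·m/kg
  candidate R: M = 35.1 kN·m/kg
  candidate Z: M = 27.1 kN·m/kg
  candidate L: M = 13.6 kN·m/kg
The maximum is for candidate U.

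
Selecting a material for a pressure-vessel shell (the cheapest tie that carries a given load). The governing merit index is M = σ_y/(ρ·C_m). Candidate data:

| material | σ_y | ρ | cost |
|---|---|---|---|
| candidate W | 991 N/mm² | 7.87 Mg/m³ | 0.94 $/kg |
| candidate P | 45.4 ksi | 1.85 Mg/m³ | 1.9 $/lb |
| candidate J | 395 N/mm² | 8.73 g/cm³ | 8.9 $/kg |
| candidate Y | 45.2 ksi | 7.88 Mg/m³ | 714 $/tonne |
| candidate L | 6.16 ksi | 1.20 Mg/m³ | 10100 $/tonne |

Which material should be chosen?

candidate W

Convert each candidate to consistent units, then evaluate M:
  candidate W: σ_y = 991.0 MPa, ρ = 7870 kg/m³, cost = 0.9400 $/kg
  candidate P: σ_y = 313.0 MPa, ρ = 1850 kg/m³, cost = 4.189 $/kg
  candidate J: σ_y = 395.0 MPa, ρ = 8730 kg/m³, cost = 8.900 $/kg
  candidate Y: σ_y = 311.6 MPa, ρ = 7880 kg/m³, cost = 0.7140 $/kg
  candidate L: σ_y = 42.47 MPa, ρ = 1200 kg/m³, cost = 10.10 $/kg
  candidate W: M = 134 kN·m per $
  candidate Y: M = 55.4 kN·m per $
  candidate P: M = 40.4 kN·m per $
  candidate J: M = 5.08 kN·m per $
  candidate L: M = 3.50 kN·m per $
Highest index: candidate W.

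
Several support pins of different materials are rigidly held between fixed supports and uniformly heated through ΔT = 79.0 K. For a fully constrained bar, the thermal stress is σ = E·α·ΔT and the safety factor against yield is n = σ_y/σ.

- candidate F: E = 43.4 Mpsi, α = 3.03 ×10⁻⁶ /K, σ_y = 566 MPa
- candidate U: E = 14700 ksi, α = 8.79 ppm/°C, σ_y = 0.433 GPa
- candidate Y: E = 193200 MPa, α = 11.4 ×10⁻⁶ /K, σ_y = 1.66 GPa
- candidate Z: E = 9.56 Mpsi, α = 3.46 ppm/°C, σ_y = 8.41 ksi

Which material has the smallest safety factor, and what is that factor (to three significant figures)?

candidate Z, n = 3.22

Per material, after unit conversion:
  candidate F: E = 299.2, α = 3.03, σ_y = 566.0 → σ = 71.6 MPa, n = 7.90
  candidate U: E = 101.4, α = 8.79, σ_y = 433.0 → σ = 70.4 MPa, n = 6.15
  candidate Y: E = 193.2, α = 11.4, σ_y = 1660 → σ = 174 MPa, n = 9.54
  candidate Z: E = 65.91, α = 3.46, σ_y = 57.98 → σ = 18.0 MPa, n = 3.22
The minimum is candidate Z at n = 3.22.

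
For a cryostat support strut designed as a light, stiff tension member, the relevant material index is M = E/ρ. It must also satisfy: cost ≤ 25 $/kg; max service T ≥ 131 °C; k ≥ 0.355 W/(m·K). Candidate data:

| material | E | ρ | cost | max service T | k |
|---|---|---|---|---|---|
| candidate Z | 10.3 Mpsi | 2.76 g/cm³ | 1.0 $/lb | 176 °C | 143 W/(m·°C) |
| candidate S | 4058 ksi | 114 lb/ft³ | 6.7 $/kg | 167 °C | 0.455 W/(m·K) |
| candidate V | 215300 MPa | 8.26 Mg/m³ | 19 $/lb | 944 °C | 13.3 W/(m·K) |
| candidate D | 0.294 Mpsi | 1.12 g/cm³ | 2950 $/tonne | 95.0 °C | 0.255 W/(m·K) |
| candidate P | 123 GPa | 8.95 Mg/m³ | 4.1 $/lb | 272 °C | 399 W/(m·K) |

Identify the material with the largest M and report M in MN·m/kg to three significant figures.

candidate Z, M = 25.7 MN·m/kg

Screen on constraints: cost ≤ 25 $/kg; max service T ≥ 131 °C; k ≥ 0.355 W/(m·K). Survivors: candidate Z, candidate S, candidate P.
Convert each candidate to consistent units, then evaluate M:
  candidate Z: E = 71.02 GPa, ρ = 2760 kg/m³
  candidate S: E = 27.98 GPa, ρ = 1826 kg/m³
  candidate P: E = 123.0 GPa, ρ = 8950 kg/m³
  candidate Z: M = 25.7 MN·m/kg
  candidate S: M = 15.3 MN·m/kg
  candidate P: M = 13.7 MN·m/kg
Candidate Z has the largest M.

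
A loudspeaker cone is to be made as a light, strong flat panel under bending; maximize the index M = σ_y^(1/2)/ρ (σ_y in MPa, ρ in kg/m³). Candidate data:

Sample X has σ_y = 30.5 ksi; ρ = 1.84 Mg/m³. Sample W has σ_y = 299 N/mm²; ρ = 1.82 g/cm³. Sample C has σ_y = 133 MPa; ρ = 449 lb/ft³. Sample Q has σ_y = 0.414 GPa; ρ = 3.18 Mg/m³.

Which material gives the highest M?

After converting to SI:
  sample X: σ_y = 210.3 MPa, ρ = 1840 kg/m³
  sample W: σ_y = 299.0 MPa, ρ = 1820 kg/m³
  sample C: σ_y = 133.0 MPa, ρ = 7192 kg/m³
  sample Q: σ_y = 414.0 MPa, ρ = 3180 kg/m³
  sample W: M = 9.50×10⁻³
  sample X: M = 7.88×10⁻³
  sample Q: M = 6.40×10⁻³
  sample C: M = 1.60×10⁻³
The maximum is for sample W.

sample W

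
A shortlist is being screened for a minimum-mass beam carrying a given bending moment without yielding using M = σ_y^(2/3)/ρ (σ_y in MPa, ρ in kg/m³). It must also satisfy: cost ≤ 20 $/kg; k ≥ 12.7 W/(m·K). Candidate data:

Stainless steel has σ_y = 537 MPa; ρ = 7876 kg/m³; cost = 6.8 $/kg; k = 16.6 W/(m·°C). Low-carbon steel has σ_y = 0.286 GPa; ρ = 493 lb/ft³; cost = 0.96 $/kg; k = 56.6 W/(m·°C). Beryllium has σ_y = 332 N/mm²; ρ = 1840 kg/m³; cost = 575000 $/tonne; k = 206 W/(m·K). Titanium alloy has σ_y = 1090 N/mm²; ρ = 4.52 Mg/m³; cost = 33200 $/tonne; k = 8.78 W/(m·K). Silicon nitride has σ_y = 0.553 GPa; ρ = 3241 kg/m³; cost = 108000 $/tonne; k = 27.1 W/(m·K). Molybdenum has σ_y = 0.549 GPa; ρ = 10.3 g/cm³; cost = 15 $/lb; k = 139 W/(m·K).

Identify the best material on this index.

Screen on constraints: cost ≤ 20 $/kg; k ≥ 12.7 W/(m·K). Survivors: stainless steel, low-carbon steel.
After converting to SI:
  stainless steel: σ_y = 537.0 MPa, ρ = 7876 kg/m³
  low-carbon steel: σ_y = 286.0 MPa, ρ = 7897 kg/m³
  stainless steel: M = 8.39×10⁻³
  low-carbon steel: M = 5.50×10⁻³
Highest index: stainless steel.

stainless steel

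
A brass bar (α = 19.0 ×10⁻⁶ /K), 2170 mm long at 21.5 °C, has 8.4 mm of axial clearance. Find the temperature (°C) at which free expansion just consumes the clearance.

225 °C

α·L₀·ΔT = 8.4 mm ⇒ ΔT = 8.4 / (19.0×10⁻⁶ × 2170.0) = 203.7 K.
T = 21.5 + 203.7 = 225.2 °C.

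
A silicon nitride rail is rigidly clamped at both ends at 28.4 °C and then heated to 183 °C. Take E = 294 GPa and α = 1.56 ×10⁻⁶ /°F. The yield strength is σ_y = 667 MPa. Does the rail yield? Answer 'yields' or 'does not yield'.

does not yield

α = 1.56×10⁻⁶/°F × 9/5 = 2.81×10⁻⁶/K.
ΔT = 154.6 K. Constrained thermal stress σ = E·α·ΔT = 294.0×10³ MPa × 2.81×10⁻⁶ × 154.6 = 128 MPa (compressive).
Compare to σ_y = 667 MPa: σ < σ_y, so it does not yield.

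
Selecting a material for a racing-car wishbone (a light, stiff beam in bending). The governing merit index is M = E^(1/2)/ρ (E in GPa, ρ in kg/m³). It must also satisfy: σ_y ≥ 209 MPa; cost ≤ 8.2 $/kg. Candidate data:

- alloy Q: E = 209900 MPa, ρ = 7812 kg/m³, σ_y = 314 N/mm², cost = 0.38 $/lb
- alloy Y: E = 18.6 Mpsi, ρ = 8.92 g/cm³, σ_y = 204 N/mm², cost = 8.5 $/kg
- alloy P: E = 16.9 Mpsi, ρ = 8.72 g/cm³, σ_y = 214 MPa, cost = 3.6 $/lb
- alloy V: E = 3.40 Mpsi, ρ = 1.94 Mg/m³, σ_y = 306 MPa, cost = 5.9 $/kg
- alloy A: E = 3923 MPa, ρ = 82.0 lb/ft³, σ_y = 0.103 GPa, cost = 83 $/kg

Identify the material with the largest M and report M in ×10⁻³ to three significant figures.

Screen on constraints: σ_y ≥ 209 MPa; cost ≤ 8.2 $/kg. Survivors: alloy Q, alloy P, alloy V.
In SI units:
  alloy Q: E = 209.9 GPa, ρ = 7812 kg/m³
  alloy P: E = 116.5 GPa, ρ = 8720 kg/m³
  alloy V: E = 23.44 GPa, ρ = 1940 kg/m³
  alloy V: M = 2.50×10⁻³
  alloy Q: M = 1.85×10⁻³
  alloy P: M = 1.24×10⁻³
The maximum is for alloy V.

alloy V, M = 2.50×10⁻³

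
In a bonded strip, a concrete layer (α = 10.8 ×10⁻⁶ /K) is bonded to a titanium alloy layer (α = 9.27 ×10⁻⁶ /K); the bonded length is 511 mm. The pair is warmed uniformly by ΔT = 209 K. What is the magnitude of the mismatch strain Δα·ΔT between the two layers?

3.20×10⁻⁴

Δα = |10.8 − 9.27|×10⁻⁶/K = 1.53×10⁻⁶/K.
Mismatch strain = Δα·ΔT = 1.53×10⁻⁶ × 209.0 = 3.20×10⁻⁴.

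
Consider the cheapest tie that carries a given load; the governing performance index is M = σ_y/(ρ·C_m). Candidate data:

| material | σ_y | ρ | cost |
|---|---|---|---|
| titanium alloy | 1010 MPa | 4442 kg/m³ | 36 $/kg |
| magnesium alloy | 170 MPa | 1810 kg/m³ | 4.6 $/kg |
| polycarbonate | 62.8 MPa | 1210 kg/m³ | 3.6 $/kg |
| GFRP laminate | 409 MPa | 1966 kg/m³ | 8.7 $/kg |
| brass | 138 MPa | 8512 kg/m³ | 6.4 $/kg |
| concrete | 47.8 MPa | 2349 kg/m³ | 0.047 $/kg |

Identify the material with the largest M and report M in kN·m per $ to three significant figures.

concrete, M = 433 kN·m per $

Computing M directly (units already consistent):
  concrete: M = 433 kN·m per $
  GFRP laminate: M = 23.9 kN·m per $
  magnesium alloy: M = 20.4 kN·m per $
  polycarbonate: M = 14.4 kN·m per $
  titanium alloy: M = 6.32 kN·m per $
  brass: M = 2.53 kN·m per $
The maximum is for concrete.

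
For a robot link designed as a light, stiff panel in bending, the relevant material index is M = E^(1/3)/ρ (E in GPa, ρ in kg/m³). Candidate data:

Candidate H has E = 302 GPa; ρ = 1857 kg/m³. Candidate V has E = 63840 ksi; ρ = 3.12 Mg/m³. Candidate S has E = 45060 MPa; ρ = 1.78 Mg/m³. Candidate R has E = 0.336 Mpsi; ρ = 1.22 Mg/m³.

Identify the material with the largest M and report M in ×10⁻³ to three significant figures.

Putting every candidate on a common basis:
  candidate H: E = 302.0 GPa, ρ = 1857 kg/m³
  candidate V: E = 440.2 GPa, ρ = 3120 kg/m³
  candidate S: E = 45.06 GPa, ρ = 1780 kg/m³
  candidate R: E = 2.317 GPa, ρ = 1220 kg/m³
  candidate H: M = 3.61×10⁻³
  candidate V: M = 2.44×10⁻³
  candidate S: M = 2.00×10⁻³
  candidate R: M = 1.08×10⁻³
Highest index: candidate H.

candidate H, M = 3.61×10⁻³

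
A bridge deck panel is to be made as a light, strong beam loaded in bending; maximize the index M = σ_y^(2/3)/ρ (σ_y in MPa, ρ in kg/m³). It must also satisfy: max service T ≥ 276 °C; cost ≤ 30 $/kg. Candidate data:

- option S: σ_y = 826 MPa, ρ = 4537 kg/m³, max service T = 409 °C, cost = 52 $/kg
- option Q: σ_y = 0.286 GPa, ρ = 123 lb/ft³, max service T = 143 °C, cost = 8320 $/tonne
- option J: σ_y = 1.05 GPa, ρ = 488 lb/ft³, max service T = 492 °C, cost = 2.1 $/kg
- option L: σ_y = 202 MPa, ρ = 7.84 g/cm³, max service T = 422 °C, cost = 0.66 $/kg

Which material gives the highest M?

option J

Screen on constraints: max service T ≥ 276 °C; cost ≤ 30 $/kg. Survivors: option J, option L.
After converting to SI:
  option J: σ_y = 1050 MPa, ρ = 7817 kg/m³
  option L: σ_y = 202.0 MPa, ρ = 7840 kg/m³
  option J: M = 13.2×10⁻³
  option L: M = 4.39×10⁻³
Option J has the largest M.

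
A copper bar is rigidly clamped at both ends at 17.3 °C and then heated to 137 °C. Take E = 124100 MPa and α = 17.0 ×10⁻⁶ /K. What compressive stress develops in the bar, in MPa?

253 MPa

E = 124100 MPa = 124.1 GPa.
ΔT = 119.7 K. Constrained thermal stress σ = E·α·ΔT = 124.1×10³ MPa × 17.0×10⁻⁶ × 119.7 = 253 MPa (compressive).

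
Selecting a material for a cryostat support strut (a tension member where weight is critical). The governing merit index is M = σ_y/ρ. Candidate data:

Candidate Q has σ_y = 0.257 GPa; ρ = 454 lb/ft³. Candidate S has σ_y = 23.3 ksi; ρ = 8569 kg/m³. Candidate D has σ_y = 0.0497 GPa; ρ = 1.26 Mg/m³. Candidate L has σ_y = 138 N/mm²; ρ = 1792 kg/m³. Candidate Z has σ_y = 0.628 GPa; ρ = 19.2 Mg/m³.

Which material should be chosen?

Putting every candidate on a common basis:
  candidate Q: σ_y = 257.0 MPa, ρ = 7272 kg/m³
  candidate S: σ_y = 160.6 MPa, ρ = 8569 kg/m³
  candidate D: σ_y = 49.70 MPa, ρ = 1260 kg/m³
  candidate L: σ_y = 138.0 MPa, ρ = 1792 kg/m³
  candidate Z: σ_y = 628.0 MPa, ρ = 19200 kg/m³
  candidate L: M = 77.0 kN·m/kg
  candidate D: M = 39.4 kN·m/kg
  candidate Q: M = 35.3 kN·m/kg
  candidate Z: M = 32.7 kN·m/kg
  candidate S: M = 18.7 kN·m/kg
Candidate L ranks first.

candidate L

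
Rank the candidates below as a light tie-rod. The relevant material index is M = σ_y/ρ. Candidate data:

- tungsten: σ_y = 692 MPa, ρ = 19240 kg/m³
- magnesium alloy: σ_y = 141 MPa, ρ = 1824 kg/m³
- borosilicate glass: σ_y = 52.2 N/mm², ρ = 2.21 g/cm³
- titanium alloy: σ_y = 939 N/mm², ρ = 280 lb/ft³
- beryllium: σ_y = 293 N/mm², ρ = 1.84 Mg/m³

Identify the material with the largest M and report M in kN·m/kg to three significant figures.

Normalizing units and computing the index:
  tungsten: σ_y = 692.0 MPa, ρ = 19240 kg/m³
  magnesium alloy: σ_y = 141.0 MPa, ρ = 1824 kg/m³
  borosilicate glass: σ_y = 52.20 MPa, ρ = 2210 kg/m³
  titanium alloy: σ_y = 939.0 MPa, ρ = 4485 kg/m³
  beryllium: σ_y = 293.0 MPa, ρ = 1840 kg/m³
  titanium alloy: M = 209 kN·m/kg
  beryllium: M = 159 kN·m/kg
  magnesium alloy: M = 77.3 kN·m/kg
  tungsten: M = 36.0 kN·m/kg
  borosilicate glass: M = 23.6 kN·m/kg
Titanium alloy ranks first.

titanium alloy, M = 209 kN·m/kg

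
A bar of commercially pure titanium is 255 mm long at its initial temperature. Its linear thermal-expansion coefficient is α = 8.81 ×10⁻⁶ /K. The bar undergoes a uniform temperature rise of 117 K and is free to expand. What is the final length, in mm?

ΔL = α·L₀·ΔT = 8.81×10⁻⁶ × 255 mm × 117.0 K = 0.263 mm.
L = L₀ + ΔL = 255 + 0.263 = 255.26 mm.

255.26 mm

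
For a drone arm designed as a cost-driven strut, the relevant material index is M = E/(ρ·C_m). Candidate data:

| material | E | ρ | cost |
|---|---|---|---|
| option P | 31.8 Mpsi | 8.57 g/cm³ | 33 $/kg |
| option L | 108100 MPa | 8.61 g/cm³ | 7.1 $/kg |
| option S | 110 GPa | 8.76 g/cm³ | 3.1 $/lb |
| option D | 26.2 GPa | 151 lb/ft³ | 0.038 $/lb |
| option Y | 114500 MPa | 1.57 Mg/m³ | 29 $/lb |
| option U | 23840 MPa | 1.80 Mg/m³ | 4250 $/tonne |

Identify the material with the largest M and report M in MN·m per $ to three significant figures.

option D, M = 129 MN·m per $

After converting to SI:
  option P: E = 219.3 GPa, ρ = 8570 kg/m³, cost = 33.00 $/kg
  option L: E = 108.1 GPa, ρ = 8610 kg/m³, cost = 7.100 $/kg
  option S: E = 110.0 GPa, ρ = 8760 kg/m³, cost = 6.834 $/kg
  option D: E = 26.20 GPa, ρ = 2419 kg/m³, cost = 0.08377 $/kg
  option Y: E = 114.5 GPa, ρ = 1570 kg/m³, cost = 63.93 $/kg
  option U: E = 23.84 GPa, ρ = 1800 kg/m³, cost = 4.250 $/kg
  option D: M = 129 MN·m per $
  option U: M = 3.12 MN·m per $
  option S: M = 1.84 MN·m per $
  option L: M = 1.77 MN·m per $
  option Y: M = 1.14 MN·m per $
  option P: M = 0.775 MN·m per $
Highest index: option D.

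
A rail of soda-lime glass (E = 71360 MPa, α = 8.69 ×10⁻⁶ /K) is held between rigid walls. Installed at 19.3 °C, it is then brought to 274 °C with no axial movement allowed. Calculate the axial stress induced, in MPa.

158 MPa

E = 71360 MPa = 71.36 GPa.
ΔT = 254.7 K. Constrained thermal stress σ = E·α·ΔT = 71.36×10³ MPa × 8.69×10⁻⁶ × 254.7 = 158 MPa (compressive).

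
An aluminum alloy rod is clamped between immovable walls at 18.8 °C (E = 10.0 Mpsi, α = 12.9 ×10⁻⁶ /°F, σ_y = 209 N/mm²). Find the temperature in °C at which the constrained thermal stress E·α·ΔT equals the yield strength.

E = 10.0 Mpsi = 68.95 GPa.
α = 12.9×10⁻⁶/°F × 9/5 = 23.2×10⁻⁶/K.
σ_y = 209 N/mm² = 209.0 MPa.
E·α·ΔT = 209.0 MPa ⇒ ΔT = 209.0 / (68.95×10³ × 23.2×10⁻⁶) = 130.5 K.
T = 18.8 + 130.5 = 149.3 °C.

149 °C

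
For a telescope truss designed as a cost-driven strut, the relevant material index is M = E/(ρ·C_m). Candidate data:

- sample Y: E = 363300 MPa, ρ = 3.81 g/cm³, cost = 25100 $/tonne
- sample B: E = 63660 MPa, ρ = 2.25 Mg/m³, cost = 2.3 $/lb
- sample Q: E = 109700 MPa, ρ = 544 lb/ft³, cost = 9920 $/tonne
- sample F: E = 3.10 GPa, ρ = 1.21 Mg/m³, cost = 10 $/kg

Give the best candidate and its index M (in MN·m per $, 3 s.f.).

Normalizing units and computing the index:
  sample Y: E = 363.3 GPa, ρ = 3810 kg/m³, cost = 25.10 $/kg
  sample B: E = 63.66 GPa, ρ = 2250 kg/m³, cost = 5.071 $/kg
  sample Q: E = 109.7 GPa, ρ = 8714 kg/m³, cost = 9.920 $/kg
  sample F: E = 3.100 GPa, ρ = 1210 kg/m³, cost = 10.00 $/kg
  sample B: M = 5.58 MN·m per $
  sample Y: M = 3.80 MN·m per $
  sample Q: M = 1.27 MN·m per $
  sample F: M = 0.256 MN·m per $
The maximum is for sample B.

sample B, M = 5.58 MN·m per $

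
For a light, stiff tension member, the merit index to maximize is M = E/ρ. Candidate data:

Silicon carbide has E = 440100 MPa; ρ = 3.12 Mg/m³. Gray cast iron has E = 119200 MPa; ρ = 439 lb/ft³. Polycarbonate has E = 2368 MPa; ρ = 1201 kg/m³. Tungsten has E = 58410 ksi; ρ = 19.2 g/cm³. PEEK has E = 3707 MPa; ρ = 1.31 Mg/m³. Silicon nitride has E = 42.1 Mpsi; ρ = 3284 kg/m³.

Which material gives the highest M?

silicon carbide

Normalizing units and computing the index:
  silicon carbide: E = 440.1 GPa, ρ = 3120 kg/m³
  gray cast iron: E = 119.2 GPa, ρ = 7032 kg/m³
  polycarbonate: E = 2.368 GPa, ρ = 1201 kg/m³
  tungsten: E = 402.7 GPa, ρ = 19200 kg/m³
  PEEK: E = 3.707 GPa, ρ = 1310 kg/m³
  silicon nitride: E = 290.3 GPa, ρ = 3284 kg/m³
  silicon carbide: M = 141 MN·m/kg
  silicon nitride: M = 88.4 MN·m/kg
  tungsten: M = 21.0 MN·m/kg
  gray cast iron: M = 17.0 MN·m/kg
  PEEK: M = 2.83 MN·m/kg
  polycarbonate: M = 1.97 MN·m/kg
The maximum is for silicon carbide.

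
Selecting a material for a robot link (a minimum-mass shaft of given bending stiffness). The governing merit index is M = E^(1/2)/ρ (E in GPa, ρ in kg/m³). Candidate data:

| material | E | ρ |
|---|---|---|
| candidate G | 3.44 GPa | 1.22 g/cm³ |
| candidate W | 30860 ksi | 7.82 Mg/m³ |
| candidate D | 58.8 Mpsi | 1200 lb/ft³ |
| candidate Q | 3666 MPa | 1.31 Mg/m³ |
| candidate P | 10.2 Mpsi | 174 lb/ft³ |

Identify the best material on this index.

Convert each candidate to consistent units, then evaluate M:
  candidate G: E = 3.440 GPa, ρ = 1220 kg/m³
  candidate W: E = 212.8 GPa, ρ = 7820 kg/m³
  candidate D: E = 405.4 GPa, ρ = 19220 kg/m³
  candidate Q: E = 3.666 GPa, ρ = 1310 kg/m³
  candidate P: E = 70.33 GPa, ρ = 2787 kg/m³
  candidate P: M = 3.01×10⁻³
  candidate W: M = 1.87×10⁻³
  candidate G: M = 1.52×10⁻³
  candidate Q: M = 1.46×10⁻³
  candidate D: M = 1.05×10⁻³
Candidate P ranks first.

candidate P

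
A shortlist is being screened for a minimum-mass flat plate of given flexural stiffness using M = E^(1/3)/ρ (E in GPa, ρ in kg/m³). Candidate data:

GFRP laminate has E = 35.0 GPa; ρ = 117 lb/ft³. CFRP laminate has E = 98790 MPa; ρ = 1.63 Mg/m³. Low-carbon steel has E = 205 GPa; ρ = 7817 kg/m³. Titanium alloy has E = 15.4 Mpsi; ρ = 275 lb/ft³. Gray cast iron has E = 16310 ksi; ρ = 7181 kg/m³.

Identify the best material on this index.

Normalizing units and computing the index:
  GFRP laminate: E = 35.00 GPa, ρ = 1874 kg/m³
  CFRP laminate: E = 98.79 GPa, ρ = 1630 kg/m³
  low-carbon steel: E = 205.0 GPa, ρ = 7817 kg/m³
  titanium alloy: E = 106.2 GPa, ρ = 4405 kg/m³
  gray cast iron: E = 112.5 GPa, ρ = 7181 kg/m³
  CFRP laminate: M = 2.84×10⁻³
  GFRP laminate: M = 1.75×10⁻³
  titanium alloy: M = 1.07×10⁻³
  low-carbon steel: M = 0.754×10⁻³
  gray cast iron: M = 0.672×10⁻³
CFRP laminate has the largest M.

CFRP laminate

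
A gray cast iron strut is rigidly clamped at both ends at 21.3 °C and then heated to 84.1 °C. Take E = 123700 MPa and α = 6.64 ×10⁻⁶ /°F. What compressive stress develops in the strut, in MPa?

E = 123700 MPa = 123.7 GPa.
α = 6.64×10⁻⁶/°F × 9/5 = 12.0×10⁻⁶/K.
ΔT = 62.80 K. Constrained thermal stress σ = E·α·ΔT = 123.7×10³ MPa × 12.0×10⁻⁶ × 62.80 = 92.8 MPa (compressive).

92.8 MPa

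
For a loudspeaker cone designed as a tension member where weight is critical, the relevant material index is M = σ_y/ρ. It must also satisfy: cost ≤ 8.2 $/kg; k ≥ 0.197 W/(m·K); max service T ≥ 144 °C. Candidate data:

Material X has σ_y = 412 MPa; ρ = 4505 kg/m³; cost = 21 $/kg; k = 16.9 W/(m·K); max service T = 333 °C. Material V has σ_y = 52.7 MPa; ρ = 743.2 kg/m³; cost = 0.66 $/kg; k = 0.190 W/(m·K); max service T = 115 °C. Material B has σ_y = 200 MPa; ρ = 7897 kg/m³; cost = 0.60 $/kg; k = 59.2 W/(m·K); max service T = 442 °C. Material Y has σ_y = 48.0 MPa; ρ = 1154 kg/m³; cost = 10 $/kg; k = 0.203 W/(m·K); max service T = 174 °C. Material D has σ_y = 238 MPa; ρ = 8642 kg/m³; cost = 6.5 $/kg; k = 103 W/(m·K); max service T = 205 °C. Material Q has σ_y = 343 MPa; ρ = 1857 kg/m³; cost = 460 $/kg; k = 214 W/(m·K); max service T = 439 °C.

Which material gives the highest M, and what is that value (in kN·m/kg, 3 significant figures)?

material D, M = 27.5 kN·m/kg

Screen on constraints: cost ≤ 8.2 $/kg; k ≥ 0.197 W/(m·K); max service T ≥ 144 °C. Survivors: material B, material D.
Per-candidate index values:
  material D: M = 27.5 kN·m/kg
  material B: M = 25.3 kN·m/kg
Material D ranks first.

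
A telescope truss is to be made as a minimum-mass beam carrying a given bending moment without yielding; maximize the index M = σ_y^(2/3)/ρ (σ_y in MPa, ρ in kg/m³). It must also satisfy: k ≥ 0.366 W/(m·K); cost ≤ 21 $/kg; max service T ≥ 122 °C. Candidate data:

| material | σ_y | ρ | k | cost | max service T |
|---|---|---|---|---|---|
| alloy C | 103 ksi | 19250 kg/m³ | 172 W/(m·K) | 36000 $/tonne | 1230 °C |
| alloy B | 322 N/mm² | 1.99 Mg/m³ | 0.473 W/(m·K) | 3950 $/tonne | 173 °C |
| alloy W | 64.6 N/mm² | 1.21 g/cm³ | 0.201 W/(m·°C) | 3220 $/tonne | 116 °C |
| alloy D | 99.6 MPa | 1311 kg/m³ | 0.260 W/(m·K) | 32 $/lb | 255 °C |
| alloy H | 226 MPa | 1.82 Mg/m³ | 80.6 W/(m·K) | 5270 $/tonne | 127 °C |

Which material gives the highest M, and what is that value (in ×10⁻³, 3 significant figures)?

alloy B, M = 23.6×10⁻³

Screen on constraints: k ≥ 0.366 W/(m·K); cost ≤ 21 $/kg; max service T ≥ 122 °C. Survivors: alloy B, alloy H.
Putting every candidate on a common basis:
  alloy B: σ_y = 322.0 MPa, ρ = 1990 kg/m³
  alloy H: σ_y = 226.0 MPa, ρ = 1820 kg/m³
  alloy B: M = 23.6×10⁻³
  alloy H: M = 20.4×10⁻³
The maximum is for alloy B.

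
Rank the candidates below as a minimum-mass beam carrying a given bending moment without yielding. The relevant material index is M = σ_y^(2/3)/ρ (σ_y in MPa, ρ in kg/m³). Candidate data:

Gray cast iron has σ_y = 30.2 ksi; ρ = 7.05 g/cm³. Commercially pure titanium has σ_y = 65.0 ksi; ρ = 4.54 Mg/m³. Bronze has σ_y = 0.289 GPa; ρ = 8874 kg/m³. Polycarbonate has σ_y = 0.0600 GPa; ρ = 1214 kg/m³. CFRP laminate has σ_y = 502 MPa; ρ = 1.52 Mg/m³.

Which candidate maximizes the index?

After converting to SI:
  gray cast iron: σ_y = 208.2 MPa, ρ = 7050 kg/m³
  commercially pure titanium: σ_y = 448.2 MPa, ρ = 4540 kg/m³
  bronze: σ_y = 289.0 MPa, ρ = 8874 kg/m³
  polycarbonate: σ_y = 60.00 MPa, ρ = 1214 kg/m³
  CFRP laminate: σ_y = 502.0 MPa, ρ = 1520 kg/m³
  CFRP laminate: M = 41.6×10⁻³
  commercially pure titanium: M = 12.9×10⁻³
  polycarbonate: M = 12.6×10⁻³
  gray cast iron: M = 4.98×10⁻³
  bronze: M = 4.93×10⁻³
CFRP laminate ranks first.

CFRP laminate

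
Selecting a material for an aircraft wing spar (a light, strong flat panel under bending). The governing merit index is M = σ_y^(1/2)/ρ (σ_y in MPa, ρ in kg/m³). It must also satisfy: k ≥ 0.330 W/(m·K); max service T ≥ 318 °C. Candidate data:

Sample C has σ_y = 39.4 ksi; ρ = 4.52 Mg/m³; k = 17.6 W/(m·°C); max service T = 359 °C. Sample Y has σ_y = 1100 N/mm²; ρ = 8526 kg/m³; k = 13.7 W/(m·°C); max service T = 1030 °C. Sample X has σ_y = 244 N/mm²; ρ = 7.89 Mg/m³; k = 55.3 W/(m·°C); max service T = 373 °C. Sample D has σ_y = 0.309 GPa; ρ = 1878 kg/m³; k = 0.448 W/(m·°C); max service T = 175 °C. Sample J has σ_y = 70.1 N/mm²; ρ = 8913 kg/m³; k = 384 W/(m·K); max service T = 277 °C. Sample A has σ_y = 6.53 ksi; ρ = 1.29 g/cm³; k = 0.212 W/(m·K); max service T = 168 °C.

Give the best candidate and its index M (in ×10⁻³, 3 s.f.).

sample Y, M = 3.89×10⁻³

Screen on constraints: k ≥ 0.330 W/(m·K); max service T ≥ 318 °C. Survivors: sample C, sample Y, sample X.
In SI units:
  sample C: σ_y = 271.7 MPa, ρ = 4520 kg/m³
  sample Y: σ_y = 1100 MPa, ρ = 8526 kg/m³
  sample X: σ_y = 244.0 MPa, ρ = 7890 kg/m³
  sample Y: M = 3.89×10⁻³
  sample C: M = 3.65×10⁻³
  sample X: M = 1.98×10⁻³
Sample Y has the largest M.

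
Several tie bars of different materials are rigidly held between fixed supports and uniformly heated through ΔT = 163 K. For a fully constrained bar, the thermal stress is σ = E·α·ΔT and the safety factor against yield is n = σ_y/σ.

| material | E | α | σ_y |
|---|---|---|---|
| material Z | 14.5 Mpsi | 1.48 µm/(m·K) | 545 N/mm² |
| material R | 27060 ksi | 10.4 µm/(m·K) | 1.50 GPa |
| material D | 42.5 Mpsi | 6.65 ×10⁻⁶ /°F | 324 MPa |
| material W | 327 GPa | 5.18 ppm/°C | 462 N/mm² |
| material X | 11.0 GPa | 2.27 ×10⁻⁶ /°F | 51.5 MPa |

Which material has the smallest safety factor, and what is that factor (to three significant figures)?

material D, n = 0.567

Converting E to GPa, α to ×10⁻⁶/K, σ_y to MPa, then σ and n for each:
  material Z: E = 99.97, α = 1.48, σ_y = 545.0 → σ = 24.1 MPa, n = 22.6
  material R: E = 186.6, α = 10.4, σ_y = 1500 → σ = 316 MPa, n = 4.74
  material D: E = 293.0, α = 12.0, σ_y = 324.0 → σ = 572 MPa, n = 0.567
  material W: E = 327.0, α = 5.18, σ_y = 462.0 → σ = 276 MPa, n = 1.67
  material X: E = 11.00, α = 4.09, σ_y = 51.50 → σ = 7.33 MPa, n = 7.03
The minimum is material D at n = 0.567.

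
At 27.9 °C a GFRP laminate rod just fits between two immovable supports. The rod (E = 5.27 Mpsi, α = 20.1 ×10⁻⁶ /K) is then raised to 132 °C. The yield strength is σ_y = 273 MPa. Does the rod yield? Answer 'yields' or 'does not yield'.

does not yield

E = 5.27 Mpsi = 36.34 GPa.
ΔT = 104.1 K. Constrained thermal stress σ = E·α·ΔT = 36.34×10³ MPa × 20.1×10⁻⁶ × 104.1 = 76.0 MPa (compressive).
Compare to σ_y = 273 MPa: σ < σ_y, so it does not yield.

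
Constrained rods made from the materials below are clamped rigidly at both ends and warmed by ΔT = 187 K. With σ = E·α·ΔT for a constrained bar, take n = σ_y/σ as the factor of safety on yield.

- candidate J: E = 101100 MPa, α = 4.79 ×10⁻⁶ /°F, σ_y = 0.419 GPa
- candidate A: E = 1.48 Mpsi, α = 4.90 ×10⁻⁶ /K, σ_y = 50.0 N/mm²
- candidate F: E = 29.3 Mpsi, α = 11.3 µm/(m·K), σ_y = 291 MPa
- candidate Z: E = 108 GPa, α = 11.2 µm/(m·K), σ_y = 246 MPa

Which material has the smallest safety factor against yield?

candidate F

In consistent units (E in GPa, α in ×10⁻⁶/K, σ_y in MPa):
  candidate J: E = 101.1, α = 8.62, σ_y = 419.0 → σ = 163 MPa, n = 2.57
  candidate A: E = 10.20, α = 4.90, σ_y = 50.00 → σ = 9.35 MPa, n = 5.35
  candidate F: E = 202.0, α = 11.3, σ_y = 291.0 → σ = 427 MPa, n = 0.682
  candidate Z: E = 108.0, α = 11.2, σ_y = 246.0 → σ = 226 MPa, n = 1.09
The minimum is candidate F at n = 0.682.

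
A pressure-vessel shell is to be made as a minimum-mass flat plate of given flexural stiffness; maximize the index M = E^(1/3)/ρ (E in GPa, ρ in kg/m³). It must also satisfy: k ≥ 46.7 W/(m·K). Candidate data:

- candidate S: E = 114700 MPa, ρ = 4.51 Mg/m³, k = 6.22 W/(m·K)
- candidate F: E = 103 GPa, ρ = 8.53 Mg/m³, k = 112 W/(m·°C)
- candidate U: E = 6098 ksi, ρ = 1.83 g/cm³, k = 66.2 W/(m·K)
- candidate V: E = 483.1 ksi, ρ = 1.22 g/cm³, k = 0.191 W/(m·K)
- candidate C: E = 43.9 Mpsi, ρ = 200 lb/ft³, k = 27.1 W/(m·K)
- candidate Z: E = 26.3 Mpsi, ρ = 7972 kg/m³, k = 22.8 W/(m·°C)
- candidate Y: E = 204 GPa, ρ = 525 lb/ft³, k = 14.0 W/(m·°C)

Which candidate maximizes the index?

candidate U

Screen on constraints: k ≥ 46.7 W/(m·K). Survivors: candidate F, candidate U.
Putting every candidate on a common basis:
  candidate F: E = 103.0 GPa, ρ = 8530 kg/m³
  candidate U: E = 42.04 GPa, ρ = 1830 kg/m³
  candidate U: M = 1.90×10⁻³
  candidate F: M = 0.550×10⁻³
Candidate U ranks first.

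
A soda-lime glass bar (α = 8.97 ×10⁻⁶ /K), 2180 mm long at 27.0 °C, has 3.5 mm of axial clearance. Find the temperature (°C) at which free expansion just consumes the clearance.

206 °C

α·L₀·ΔT = 3.5 mm ⇒ ΔT = 3.5 / (8.97×10⁻⁶ × 2180.0) = 179.0 K.
T = 27.0 + 179.0 = 206.0 °C.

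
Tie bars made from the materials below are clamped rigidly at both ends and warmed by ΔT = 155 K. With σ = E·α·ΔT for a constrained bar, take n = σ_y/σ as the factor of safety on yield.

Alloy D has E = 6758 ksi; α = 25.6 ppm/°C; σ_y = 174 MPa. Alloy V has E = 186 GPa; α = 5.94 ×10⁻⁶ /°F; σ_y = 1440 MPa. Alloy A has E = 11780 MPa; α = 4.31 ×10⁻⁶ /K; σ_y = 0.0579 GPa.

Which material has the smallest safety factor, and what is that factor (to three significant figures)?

With everything in SI (GPa, ×10⁻⁶/K, MPa):
  alloy D: E = 46.59, α = 25.6, σ_y = 174.0 → σ = 185 MPa, n = 0.941
  alloy V: E = 186.0, α = 10.7, σ_y = 1440 → σ = 308 MPa, n = 4.67
  alloy A: E = 11.78, α = 4.31, σ_y = 57.90 → σ = 7.87 MPa, n = 7.36
Alloy D has the lowest safety factor, n = 0.941.

alloy D, n = 0.941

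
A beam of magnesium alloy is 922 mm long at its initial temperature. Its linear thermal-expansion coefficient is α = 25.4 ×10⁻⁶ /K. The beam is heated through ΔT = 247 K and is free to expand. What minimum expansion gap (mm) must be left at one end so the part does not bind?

5.78 mm

ΔL = α·L₀·ΔT = 25.4×10⁻⁶ × 922 mm × 247.0 K = 5.78 mm.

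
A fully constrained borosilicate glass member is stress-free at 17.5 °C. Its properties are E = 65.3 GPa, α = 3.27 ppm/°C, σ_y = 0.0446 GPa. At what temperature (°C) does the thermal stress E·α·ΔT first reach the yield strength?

σ_y = 0.0446 GPa = 44.60 MPa.
E·α·ΔT = 44.60 MPa ⇒ ΔT = 44.60 / (65.30×10³ × 3.27×10⁻⁶) = 208.9 K.
T = 17.5 + 208.9 = 226.4 °C.

226 °C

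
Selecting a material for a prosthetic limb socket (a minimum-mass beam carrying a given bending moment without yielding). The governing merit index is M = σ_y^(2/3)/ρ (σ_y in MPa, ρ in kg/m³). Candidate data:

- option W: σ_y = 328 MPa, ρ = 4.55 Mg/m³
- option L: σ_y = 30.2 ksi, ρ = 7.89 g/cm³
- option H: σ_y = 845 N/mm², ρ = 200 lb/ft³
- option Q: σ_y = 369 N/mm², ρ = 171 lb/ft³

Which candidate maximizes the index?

Normalizing units and computing the index:
  option W: σ_y = 328.0 MPa, ρ = 4550 kg/m³
  option L: σ_y = 208.2 MPa, ρ = 7890 kg/m³
  option H: σ_y = 845.0 MPa, ρ = 3204 kg/m³
  option Q: σ_y = 369.0 MPa, ρ = 2739 kg/m³
  option H: M = 27.9×10⁻³
  option Q: M = 18.8×10⁻³
  option W: M = 10.5×10⁻³
  option L: M = 4.45×10⁻³
The maximum is for option H.

option H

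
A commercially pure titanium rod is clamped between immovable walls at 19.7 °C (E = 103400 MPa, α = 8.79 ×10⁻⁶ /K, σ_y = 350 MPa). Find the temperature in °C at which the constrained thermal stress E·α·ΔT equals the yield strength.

E = 103400 MPa = 103.4 GPa.
E·α·ΔT = 350.0 MPa ⇒ ΔT = 350.0 / (103.4×10³ × 8.79×10⁻⁶) = 385.1 K.
T = 19.7 + 385.1 = 404.8 °C.

405 °C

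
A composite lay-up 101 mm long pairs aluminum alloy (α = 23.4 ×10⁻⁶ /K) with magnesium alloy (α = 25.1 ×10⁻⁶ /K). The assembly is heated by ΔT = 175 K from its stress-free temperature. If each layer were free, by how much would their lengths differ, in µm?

30.0 µm

Δα = |23.4 − 25.1|×10⁻⁶/K = 1.70×10⁻⁶/K.
ΔL_mismatch = Δα·L·ΔT = 1.70×10⁻⁶ × 101.0 mm × 175.0 K = 30.0 µm.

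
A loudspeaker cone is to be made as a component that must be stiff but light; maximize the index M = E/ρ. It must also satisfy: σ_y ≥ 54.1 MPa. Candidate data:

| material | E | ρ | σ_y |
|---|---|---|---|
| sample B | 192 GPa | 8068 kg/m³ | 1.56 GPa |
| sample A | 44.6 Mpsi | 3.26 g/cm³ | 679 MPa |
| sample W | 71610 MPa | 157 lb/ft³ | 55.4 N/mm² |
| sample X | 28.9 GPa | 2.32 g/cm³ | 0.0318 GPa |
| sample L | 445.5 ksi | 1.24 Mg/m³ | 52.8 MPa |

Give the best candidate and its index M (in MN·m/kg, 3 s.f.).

sample A, M = 94.3 MN·m/kg

Screen on constraints: σ_y ≥ 54.1 MPa. Survivors: sample B, sample A, sample W.
In SI units:
  sample B: E = 192.0 GPa, ρ = 8068 kg/m³
  sample A: E = 307.5 GPa, ρ = 3260 kg/m³
  sample W: E = 71.61 GPa, ρ = 2515 kg/m³
  sample A: M = 94.3 MN·m/kg
  sample W: M = 28.5 MN·m/kg
  sample B: M = 23.8 MN·m/kg
Sample A has the largest M.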